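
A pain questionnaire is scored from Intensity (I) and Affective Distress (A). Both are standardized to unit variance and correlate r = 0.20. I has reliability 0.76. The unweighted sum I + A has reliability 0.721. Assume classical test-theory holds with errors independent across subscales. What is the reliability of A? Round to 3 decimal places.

Var(I+A) = 2 + 2·0.20 = 2.400.
True-score variance = ρ_I + ρ_A + 2·0.20, so 0.721 = (0.76 + ρ_A + 0.40) / 2.400.
ρ_A = 0.721·2.400 − 0.76 − 0.40 = 0.570.

0.570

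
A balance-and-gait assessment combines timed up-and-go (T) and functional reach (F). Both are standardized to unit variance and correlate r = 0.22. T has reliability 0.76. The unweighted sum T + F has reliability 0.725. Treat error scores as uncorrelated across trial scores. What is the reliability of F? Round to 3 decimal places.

0.569

Var(T+F) = 2 + 2·0.22 = 2.440.
True-score variance = ρ_T + ρ_F + 2·0.22, so 0.725 = (0.76 + ρ_F + 0.44) / 2.440.
ρ_F = 0.725·2.440 − 0.76 − 0.44 = 0.569.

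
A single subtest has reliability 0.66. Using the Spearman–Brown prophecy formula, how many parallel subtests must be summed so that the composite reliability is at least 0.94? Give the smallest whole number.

k ≥ ρ*(1−ρ₁)/(ρ₁(1−ρ*)) = 0.94·0.34 / (0.66·0.06) = 8.071.
Smallest integer k = 9.

9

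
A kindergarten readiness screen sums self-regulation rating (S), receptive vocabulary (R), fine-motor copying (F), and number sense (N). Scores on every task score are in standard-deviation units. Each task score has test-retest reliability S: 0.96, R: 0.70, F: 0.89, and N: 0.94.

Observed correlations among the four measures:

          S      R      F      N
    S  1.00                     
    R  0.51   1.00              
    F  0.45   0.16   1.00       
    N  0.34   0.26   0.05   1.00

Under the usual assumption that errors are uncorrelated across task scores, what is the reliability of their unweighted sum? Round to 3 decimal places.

Var(S+R+F+N) = 4 + 2·[0.51 + 0.45 + 0.34 + 0.16 + 0.26 + 0.05] = 4 + 3.54 = 7.54.
Because errors are independent across components, Cov(Tᵢ,Tⱼ) = Cov(Xᵢ,Xⱼ); the off-diagonal part of the true-score variance is the same as above.
True-score variance = [0.96 + 0.70 + 0.89 + 0.94] + 3.54 = 3.49 + 3.54 = 7.03.
Reliability = 7.03 / 7.54 = 0.932.

0.932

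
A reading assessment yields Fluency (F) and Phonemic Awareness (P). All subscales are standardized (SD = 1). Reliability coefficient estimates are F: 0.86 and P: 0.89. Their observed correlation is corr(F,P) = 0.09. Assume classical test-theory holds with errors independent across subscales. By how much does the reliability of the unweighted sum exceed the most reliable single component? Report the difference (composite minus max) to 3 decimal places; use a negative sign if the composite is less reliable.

Var(sum) = 2 + 0.18 = 2.18; true-score variance = 1.75 + 0.18 = 1.93; composite reliability = 0.8853.
Max component reliability = 0.8900.
Difference = 0.8853 − 0.8900 = -0.005.

-0.005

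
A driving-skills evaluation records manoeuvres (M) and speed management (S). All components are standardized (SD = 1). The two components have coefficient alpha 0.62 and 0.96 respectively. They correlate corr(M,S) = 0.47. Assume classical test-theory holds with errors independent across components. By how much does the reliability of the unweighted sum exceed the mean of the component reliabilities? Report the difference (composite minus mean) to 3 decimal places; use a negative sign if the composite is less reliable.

Var(sum) = 2 + 0.94 = 2.94; true-score variance = 1.58 + 0.94 = 2.52; composite reliability = 0.8571.
Mean component reliability = 0.7900.
Difference = 0.8571 − 0.7900 = 0.067.

0.067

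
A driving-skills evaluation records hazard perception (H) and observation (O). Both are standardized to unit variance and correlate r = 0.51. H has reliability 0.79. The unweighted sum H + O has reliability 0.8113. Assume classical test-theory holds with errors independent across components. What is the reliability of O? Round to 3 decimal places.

Var(H+O) = 2 + 2·0.51 = 3.020.
True-score variance = ρ_H + ρ_O + 2·0.51, so 0.8113 = (0.79 + ρ_O + 1.02) / 3.020.
ρ_O = 0.8113·3.020 − 0.79 − 1.02 = 0.640.

0.640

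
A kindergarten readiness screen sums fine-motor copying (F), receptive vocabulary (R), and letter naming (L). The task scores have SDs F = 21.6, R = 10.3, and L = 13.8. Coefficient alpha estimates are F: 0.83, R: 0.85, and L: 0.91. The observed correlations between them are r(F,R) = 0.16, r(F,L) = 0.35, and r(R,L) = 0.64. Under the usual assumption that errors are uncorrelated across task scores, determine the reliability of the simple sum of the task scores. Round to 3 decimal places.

Var(F+R+L) = 21.6² + 10.3² + 13.8² + 2·[21.6·10.3·0.16 + 21.6·13.8·0.35 + 10.3·13.8·0.64] = 763.09 + 461.789 = 1224.88.
With uncorrelated errors the cross-covariances are all true-score covariance, so they carry over unchanged; only the diagonal terms shrink to ρᵢσᵢ².
True-score variance = [21.6²·0.83 + 10.3²·0.85 + 13.8²·0.91] + 461.789 = 650.722 + 461.789 = 1112.51.
Reliability = 1112.51 / 1224.88 = 0.908.

0.908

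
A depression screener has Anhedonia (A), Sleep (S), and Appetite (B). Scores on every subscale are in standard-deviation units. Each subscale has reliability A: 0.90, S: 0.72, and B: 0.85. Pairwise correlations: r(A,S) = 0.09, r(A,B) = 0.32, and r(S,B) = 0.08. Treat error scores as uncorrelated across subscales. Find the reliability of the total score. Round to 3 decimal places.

0.867

Var(A+S+B) = 3 + 2·[0.09 + 0.32 + 0.08] = 3 + 0.98 = 3.98.
Because errors are independent across components, Cov(Tᵢ,Tⱼ) = Cov(Xᵢ,Xⱼ); the off-diagonal part of the true-score variance is the same as above.
True-score variance = [0.90 + 0.72 + 0.85] + 0.98 = 2.47 + 0.98 = 3.45.
Reliability = 3.45 / 3.98 = 0.867.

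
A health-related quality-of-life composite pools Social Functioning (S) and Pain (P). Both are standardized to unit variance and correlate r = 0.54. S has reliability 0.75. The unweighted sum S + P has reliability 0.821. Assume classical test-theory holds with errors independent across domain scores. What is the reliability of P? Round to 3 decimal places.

0.699

Var(S+P) = 2 + 2·0.54 = 3.080.
True-score variance = ρ_S + ρ_P + 2·0.54, so 0.821 = (0.75 + ρ_P + 1.08) / 3.080.
ρ_P = 0.821·3.080 − 0.75 − 1.08 = 0.699.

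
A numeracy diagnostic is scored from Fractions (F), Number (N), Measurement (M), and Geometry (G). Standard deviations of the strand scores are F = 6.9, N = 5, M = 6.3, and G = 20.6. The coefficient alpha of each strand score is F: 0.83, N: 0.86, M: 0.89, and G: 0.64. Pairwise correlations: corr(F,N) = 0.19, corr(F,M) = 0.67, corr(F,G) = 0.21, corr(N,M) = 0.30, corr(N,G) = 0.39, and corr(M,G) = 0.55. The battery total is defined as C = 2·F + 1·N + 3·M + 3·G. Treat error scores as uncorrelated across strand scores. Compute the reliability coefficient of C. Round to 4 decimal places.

Var(C) = 2²·6.9² + 5² + 3²·6.3² + 3²·20.6² + 2·[2·6.9·5·0.19 + 6·6.9·6.3·0.67 + 6·6.9·20.6·0.21 + 3·5·6.3·0.30 + 3·5·20.6·0.39 + 9·6.3·20.6·0.55] = 4391.89 + 2316.45 = 6708.34.
With uncorrelated errors the cross-covariances are all true-score covariance, so they carry over unchanged; only the diagonal terms shrink to ρᵢσᵢ².
True-score variance = [2²·6.9²·0.83 + 5²·0.86 + 3²·6.3²·0.89 + 3²·20.6²·0.64] + 2316.45 = 2941.8 + 2316.45 = 5258.25.
Reliability = 5258.25 / 6708.34 = 0.7838.

0.7838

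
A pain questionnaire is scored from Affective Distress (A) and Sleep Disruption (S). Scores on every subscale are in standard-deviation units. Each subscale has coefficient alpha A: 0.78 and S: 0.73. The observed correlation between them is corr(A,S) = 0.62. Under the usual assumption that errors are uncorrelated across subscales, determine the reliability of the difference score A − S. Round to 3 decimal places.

0.355

Var(A−S) = 1 + 1 − 2·0.62 = 2 − 1.24 = 0.76.
Because errors are independent across components, Cov(Tᵢ,Tⱼ) = Cov(Xᵢ,Xⱼ); the off-diagonal part of the true-score variance is the same as above.
True-score variance = [0.78 + 0.73] − 1.24 = 1.51 − 1.24 = 0.27.
Reliability = 0.27 / 0.76 = 0.355.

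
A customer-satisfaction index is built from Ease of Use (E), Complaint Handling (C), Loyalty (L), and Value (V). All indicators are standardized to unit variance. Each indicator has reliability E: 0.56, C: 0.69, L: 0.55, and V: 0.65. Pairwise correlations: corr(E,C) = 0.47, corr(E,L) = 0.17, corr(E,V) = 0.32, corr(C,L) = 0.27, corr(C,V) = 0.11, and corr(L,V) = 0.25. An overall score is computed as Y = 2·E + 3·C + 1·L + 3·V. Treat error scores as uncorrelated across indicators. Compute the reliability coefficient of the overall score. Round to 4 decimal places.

Var(Y) = 2² + 3² + 1 + 3² + 2·[6·0.47 + 2·0.17 + 6·0.32 + 3·0.27 + 9·0.11 + 3·0.25] = 23 + 15.26 = 38.26.
Because errors are independent across components, Cov(Tᵢ,Tⱼ) = Cov(Xᵢ,Xⱼ); the off-diagonal part of the true-score variance is the same as above.
True-score variance = [2²·0.56 + 3²·0.69 + 0.55 + 3²·0.65] + 15.26 = 14.85 + 15.26 = 30.11.
Reliability = 30.11 / 38.26 = 0.7870.

0.7870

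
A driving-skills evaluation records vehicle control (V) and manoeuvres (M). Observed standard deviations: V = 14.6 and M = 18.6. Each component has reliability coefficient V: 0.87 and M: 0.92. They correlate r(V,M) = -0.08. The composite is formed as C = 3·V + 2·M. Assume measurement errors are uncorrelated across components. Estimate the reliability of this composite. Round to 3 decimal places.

Var(C) = 3²·14.6² + 2²·18.6² + 2·[6·14.6·18.6·(-0.08)] = 3302.28 − 260.698 = 3041.58.
Because errors are independent across components, Cov(Tᵢ,Tⱼ) = Cov(Xᵢ,Xⱼ); the off-diagonal part of the true-score variance is the same as above.
True-score variance = [3²·14.6²·0.87 + 2²·18.6²·0.92] − 260.698 = 2942.18 − 260.698 = 2681.48.
Reliability = 2681.48 / 3041.58 = 0.882.

0.882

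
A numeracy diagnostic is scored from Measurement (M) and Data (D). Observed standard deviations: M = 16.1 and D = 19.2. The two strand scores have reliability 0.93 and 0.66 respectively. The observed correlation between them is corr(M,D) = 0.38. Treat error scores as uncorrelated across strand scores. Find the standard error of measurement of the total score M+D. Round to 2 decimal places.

11.98

Var(total) = 627.85 + 234.931 = 862.781.
True-score variance = 484.368 + 234.931 = 719.299, so reliability = 0.8337.
Error variance = 862.781 − 719.299 = 143.482; SEM = √143.482 = 11.98.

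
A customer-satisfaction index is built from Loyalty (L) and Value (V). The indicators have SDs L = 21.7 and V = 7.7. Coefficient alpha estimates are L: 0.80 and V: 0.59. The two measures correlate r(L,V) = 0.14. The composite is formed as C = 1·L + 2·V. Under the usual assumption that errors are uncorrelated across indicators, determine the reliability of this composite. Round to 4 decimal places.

Var(C) = 21.7² + 2²·7.7² + 2·[2·21.7·7.7·0.14] = 708.05 + 93.5704 = 801.62.
With uncorrelated errors the cross-covariances are all true-score covariance, so they carry over unchanged; only the diagonal terms shrink to ρᵢσᵢ².
True-score variance = [21.7²·0.80 + 2²·7.7²·0.59] + 93.5704 = 516.636 + 93.5704 = 610.207.
Reliability = 610.207 / 801.62 = 0.7612.

0.7612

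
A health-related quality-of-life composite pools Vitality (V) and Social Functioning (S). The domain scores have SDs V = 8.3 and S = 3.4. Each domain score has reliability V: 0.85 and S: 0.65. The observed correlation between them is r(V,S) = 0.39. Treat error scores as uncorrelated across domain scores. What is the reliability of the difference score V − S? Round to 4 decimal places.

Var(V−S) = 8.3² + 3.4² − 2·8.3·3.4·0.39 = 80.45 − 22.0116 = 58.4384.
Under uncorrelated errors the observed covariances equal the true-score covariances, so only the own-variance terms attenuate.
True-score variance = [8.3²·0.85 + 3.4²·0.65] − 22.0116 = 66.0705 − 22.0116 = 44.0589.
Reliability = 44.0589 / 58.4384 = 0.7539.

0.7539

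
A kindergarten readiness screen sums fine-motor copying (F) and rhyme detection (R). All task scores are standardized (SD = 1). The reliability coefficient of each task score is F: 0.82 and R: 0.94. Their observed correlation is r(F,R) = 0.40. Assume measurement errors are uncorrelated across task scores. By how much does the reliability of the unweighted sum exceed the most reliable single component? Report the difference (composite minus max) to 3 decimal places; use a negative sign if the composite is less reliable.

Var(sum) = 2 + 0.8 = 2.8; true-score variance = 1.76 + 0.8 = 2.56; composite reliability = 0.9143.
Max component reliability = 0.9400.
Difference = 0.9143 − 0.9400 = -0.026.

-0.026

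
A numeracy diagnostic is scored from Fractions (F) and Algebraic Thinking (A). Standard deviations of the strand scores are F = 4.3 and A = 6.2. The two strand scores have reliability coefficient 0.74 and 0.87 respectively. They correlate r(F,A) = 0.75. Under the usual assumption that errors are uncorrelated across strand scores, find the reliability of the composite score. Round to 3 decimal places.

Var(F+A) = 4.3² + 6.2² + 2·[4.3·6.2·0.75] = 56.93 + 39.99 = 96.92.
With uncorrelated errors the cross-covariances are all true-score covariance, so they carry over unchanged; only the diagonal terms shrink to ρᵢσᵢ².
True-score variance = [4.3²·0.74 + 6.2²·0.87] + 39.99 = 47.1254 + 39.99 = 87.1154.
Reliability = 87.1154 / 96.92 = 0.899.

0.899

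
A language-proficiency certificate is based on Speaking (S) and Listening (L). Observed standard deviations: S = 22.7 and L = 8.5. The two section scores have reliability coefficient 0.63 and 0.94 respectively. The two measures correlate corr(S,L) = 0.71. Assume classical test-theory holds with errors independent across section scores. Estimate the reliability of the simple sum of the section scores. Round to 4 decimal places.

0.7737

Var(S+L) = 22.7² + 8.5² + 2·[22.7·8.5·0.71] = 587.54 + 273.989 = 861.529.
With uncorrelated errors the cross-covariances are all true-score covariance, so they carry over unchanged; only the diagonal terms shrink to ρᵢσᵢ².
True-score variance = [22.7²·0.63 + 8.5²·0.94] + 273.989 = 392.548 + 273.989 = 666.537.
Reliability = 666.537 / 861.529 = 0.7737.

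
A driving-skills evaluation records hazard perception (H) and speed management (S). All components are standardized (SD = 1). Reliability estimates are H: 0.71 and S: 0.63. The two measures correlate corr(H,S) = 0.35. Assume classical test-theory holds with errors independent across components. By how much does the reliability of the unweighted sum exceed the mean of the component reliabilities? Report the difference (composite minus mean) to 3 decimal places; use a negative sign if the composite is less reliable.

Var(sum) = 2 + 0.7 = 2.7; true-score variance = 1.34 + 0.7 = 2.04; composite reliability = 0.7556.
Mean component reliability = 0.6700.
Difference = 0.7556 − 0.6700 = 0.086.

0.086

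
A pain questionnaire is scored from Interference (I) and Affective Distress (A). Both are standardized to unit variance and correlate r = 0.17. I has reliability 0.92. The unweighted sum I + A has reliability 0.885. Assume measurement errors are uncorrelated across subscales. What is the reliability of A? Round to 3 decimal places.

0.811

Var(I+A) = 2 + 2·0.17 = 2.340.
True-score variance = ρ_I + ρ_A + 2·0.17, so 0.885 = (0.92 + ρ_A + 0.34) / 2.340.
ρ_A = 0.885·2.340 − 0.92 − 0.34 = 0.811.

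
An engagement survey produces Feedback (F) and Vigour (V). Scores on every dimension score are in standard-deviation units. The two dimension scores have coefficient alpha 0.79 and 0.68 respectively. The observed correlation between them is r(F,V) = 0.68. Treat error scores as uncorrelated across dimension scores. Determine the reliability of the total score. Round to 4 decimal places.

0.8423

Var(F+V) = 2 + 2·[0.68] = 2 + 1.36 = 3.36.
With uncorrelated errors the cross-covariances are all true-score covariance, so they carry over unchanged; only the diagonal terms shrink to ρᵢσᵢ².
True-score variance = [0.79 + 0.68] + 1.36 = 1.47 + 1.36 = 2.83.
Reliability = 2.83 / 3.36 = 0.8423.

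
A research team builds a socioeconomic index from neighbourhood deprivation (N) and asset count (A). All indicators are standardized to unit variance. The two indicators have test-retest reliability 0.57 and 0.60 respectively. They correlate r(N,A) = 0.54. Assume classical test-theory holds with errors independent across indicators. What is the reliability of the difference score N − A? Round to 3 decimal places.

0.098

Var(N−A) = 1 + 1 − 2·0.54 = 2 − 1.08 = 0.92.
With uncorrelated errors the cross-covariances are all true-score covariance, so they carry over unchanged; only the diagonal terms shrink to ρᵢσᵢ².
True-score variance = [0.57 + 0.60] − 1.08 = 1.17 − 1.08 = 0.09.
Reliability = 0.09 / 0.92 = 0.098.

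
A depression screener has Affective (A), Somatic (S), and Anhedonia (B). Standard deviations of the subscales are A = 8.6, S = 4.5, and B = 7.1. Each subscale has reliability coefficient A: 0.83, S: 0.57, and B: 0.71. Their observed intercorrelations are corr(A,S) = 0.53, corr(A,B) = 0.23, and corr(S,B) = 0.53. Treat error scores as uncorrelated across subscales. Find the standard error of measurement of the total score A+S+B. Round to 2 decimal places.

5.99

Var(total) = 144.62 + 102.977 = 247.597.
True-score variance = 108.72 + 102.977 = 211.697, so reliability = 0.8550.
Error variance = 247.597 − 211.697 = 35.8996; SEM = √35.8996 = 5.99.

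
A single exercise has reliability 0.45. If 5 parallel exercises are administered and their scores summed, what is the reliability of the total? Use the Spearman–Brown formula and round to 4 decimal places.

ρ_k = kρ / (1 + (k−1)ρ) = 5·0.45 / (1 + 4·0.45) = 2.250 / 2.800 = 0.8036.

0.8036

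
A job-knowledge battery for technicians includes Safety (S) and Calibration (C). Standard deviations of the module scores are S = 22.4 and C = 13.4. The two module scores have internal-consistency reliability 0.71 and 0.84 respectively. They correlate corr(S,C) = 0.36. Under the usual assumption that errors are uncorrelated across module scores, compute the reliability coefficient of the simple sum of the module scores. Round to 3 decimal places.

0.806

Var(S+C) = 22.4² + 13.4² + 2·[22.4·13.4·0.36] = 681.32 + 216.115 = 897.435.
Because errors are independent across components, Cov(Tᵢ,Tⱼ) = Cov(Xᵢ,Xⱼ); the off-diagonal part of the true-score variance is the same as above.
True-score variance = [22.4²·0.71 + 13.4²·0.84] + 216.115 = 507.08 + 216.115 = 723.195.
Reliability = 723.195 / 897.435 = 0.806.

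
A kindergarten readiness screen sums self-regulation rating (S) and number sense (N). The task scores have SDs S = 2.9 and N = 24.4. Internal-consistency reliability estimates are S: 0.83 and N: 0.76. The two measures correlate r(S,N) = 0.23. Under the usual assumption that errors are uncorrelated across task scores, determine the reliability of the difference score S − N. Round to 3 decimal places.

Var(S−N) = 2.9² + 24.4² − 2·2.9·24.4·0.23 = 603.77 − 32.5496 = 571.22.
With uncorrelated errors the cross-covariances are all true-score covariance, so they carry over unchanged; only the diagonal terms shrink to ρᵢσᵢ².
True-score variance = [2.9²·0.83 + 24.4²·0.76] − 32.5496 = 459.454 − 32.5496 = 426.904.
Reliability = 426.904 / 571.22 = 0.747.

0.747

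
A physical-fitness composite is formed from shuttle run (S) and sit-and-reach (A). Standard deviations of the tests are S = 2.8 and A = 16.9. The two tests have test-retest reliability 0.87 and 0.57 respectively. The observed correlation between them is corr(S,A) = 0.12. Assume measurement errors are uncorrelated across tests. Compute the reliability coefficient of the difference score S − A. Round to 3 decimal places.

0.561

Var(S−A) = 2.8² + 16.9² − 2·2.8·16.9·0.12 = 293.45 − 11.3568 = 282.093.
Under uncorrelated errors the observed covariances equal the true-score covariances, so only the own-variance terms attenuate.
True-score variance = [2.8²·0.87 + 16.9²·0.57] − 11.3568 = 169.618 − 11.3568 = 158.262.
Reliability = 158.262 / 282.093 = 0.561.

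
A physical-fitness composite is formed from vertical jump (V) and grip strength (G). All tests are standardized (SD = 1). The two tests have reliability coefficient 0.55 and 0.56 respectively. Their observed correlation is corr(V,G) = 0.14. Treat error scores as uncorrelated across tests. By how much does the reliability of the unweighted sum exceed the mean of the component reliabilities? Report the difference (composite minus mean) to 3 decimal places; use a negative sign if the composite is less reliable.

0.055

Var(sum) = 2 + 0.28 = 2.28; true-score variance = 1.11 + 0.28 = 1.39; composite reliability = 0.6096.
Mean component reliability = 0.5550.
Difference = 0.6096 − 0.5550 = 0.055.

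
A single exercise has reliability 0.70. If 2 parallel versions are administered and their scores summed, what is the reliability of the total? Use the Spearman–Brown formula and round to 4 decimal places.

ρ_k = kρ / (1 + (k−1)ρ) = 2·0.70 / (1 + 1·0.70) = 1.400 / 1.700 = 0.8235.

0.8235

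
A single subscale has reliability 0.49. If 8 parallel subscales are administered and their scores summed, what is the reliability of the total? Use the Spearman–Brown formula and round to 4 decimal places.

0.8849

ρ_k = kρ / (1 + (k−1)ρ) = 8·0.49 / (1 + 7·0.49) = 3.920 / 4.430 = 0.8849.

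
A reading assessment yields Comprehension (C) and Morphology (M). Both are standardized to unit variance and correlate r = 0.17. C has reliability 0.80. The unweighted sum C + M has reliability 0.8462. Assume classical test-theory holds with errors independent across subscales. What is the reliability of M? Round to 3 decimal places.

0.840

Var(C+M) = 2 + 2·0.17 = 2.340.
True-score variance = ρ_C + ρ_M + 2·0.17, so 0.8462 = (0.80 + ρ_M + 0.34) / 2.340.
ρ_M = 0.8462·2.340 − 0.80 − 0.34 = 0.840.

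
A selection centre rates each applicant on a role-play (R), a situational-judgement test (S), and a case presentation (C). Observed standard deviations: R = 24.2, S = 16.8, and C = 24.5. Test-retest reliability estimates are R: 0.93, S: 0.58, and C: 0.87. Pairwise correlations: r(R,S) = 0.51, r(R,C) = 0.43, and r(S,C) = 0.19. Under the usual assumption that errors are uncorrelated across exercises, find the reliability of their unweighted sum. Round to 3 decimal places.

0.907

Var(R+S+C) = 24.2² + 16.8² + 24.5² + 2·[24.2·16.8·0.51 + 24.2·24.5·0.43 + 16.8·24.5·0.19] = 1468.13 + 1080.99 = 2549.12.
With uncorrelated errors the cross-covariances are all true-score covariance, so they carry over unchanged; only the diagonal terms shrink to ρᵢσᵢ².
True-score variance = [24.2²·0.93 + 16.8²·0.58 + 24.5²·0.87] + 1080.99 = 1230.56 + 1080.99 = 2311.56.
Reliability = 2311.56 / 2549.12 = 0.907.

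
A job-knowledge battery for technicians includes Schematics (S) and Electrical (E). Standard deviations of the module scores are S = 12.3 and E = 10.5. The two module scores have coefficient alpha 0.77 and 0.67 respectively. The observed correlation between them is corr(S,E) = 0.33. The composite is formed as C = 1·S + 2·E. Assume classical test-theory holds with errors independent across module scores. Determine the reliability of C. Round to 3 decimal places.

Var(C) = 12.3² + 2²·10.5² + 2·[2·12.3·10.5·0.33] = 592.29 + 170.478 = 762.768.
Under uncorrelated errors the observed covariances equal the true-score covariances, so only the own-variance terms attenuate.
True-score variance = [12.3²·0.77 + 2²·10.5²·0.67] + 170.478 = 411.963 + 170.478 = 582.441.
Reliability = 582.441 / 762.768 = 0.764.

0.764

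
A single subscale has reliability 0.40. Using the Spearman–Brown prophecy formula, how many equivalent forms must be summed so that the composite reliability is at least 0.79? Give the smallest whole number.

6

k ≥ ρ*(1−ρ₁)/(ρ₁(1−ρ*)) = 0.79·0.60 / (0.40·0.21) = 5.643.
Smallest integer k = 6.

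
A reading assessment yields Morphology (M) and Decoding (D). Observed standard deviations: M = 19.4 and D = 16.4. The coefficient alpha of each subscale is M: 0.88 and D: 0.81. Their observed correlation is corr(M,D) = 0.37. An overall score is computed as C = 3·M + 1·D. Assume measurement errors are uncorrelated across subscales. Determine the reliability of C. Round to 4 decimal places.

0.8951

Var(C) = 3²·19.4² + 16.4² + 2·[3·19.4·16.4·0.37] = 3656.2 + 706.315 = 4362.52.
With uncorrelated errors the cross-covariances are all true-score covariance, so they carry over unchanged; only the diagonal terms shrink to ρᵢσᵢ².
True-score variance = [3²·19.4²·0.88 + 16.4²·0.81] + 706.315 = 3198.63 + 706.315 = 3904.94.
Reliability = 3904.94 / 4362.52 = 0.8951.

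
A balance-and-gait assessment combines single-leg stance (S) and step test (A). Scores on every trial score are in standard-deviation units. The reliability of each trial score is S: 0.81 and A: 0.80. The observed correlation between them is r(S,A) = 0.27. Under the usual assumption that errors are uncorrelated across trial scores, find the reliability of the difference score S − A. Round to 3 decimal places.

Var(S−A) = 1 + 1 − 2·0.27 = 2 − 0.54 = 1.46.
Under uncorrelated errors the observed covariances equal the true-score covariances, so only the own-variance terms attenuate.
True-score variance = [0.81 + 0.80] − 0.54 = 1.61 − 0.54 = 1.07.
Reliability = 1.07 / 1.46 = 0.733.

0.733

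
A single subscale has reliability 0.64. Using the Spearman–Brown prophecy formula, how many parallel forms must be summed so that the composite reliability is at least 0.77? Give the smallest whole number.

k ≥ ρ*(1−ρ₁)/(ρ₁(1−ρ*)) = 0.77·0.36 / (0.64·0.23) = 1.883.
Smallest integer k = 2.

2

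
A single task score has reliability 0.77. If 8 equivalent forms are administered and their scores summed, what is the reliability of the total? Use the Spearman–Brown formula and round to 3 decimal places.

0.964

ρ_k = kρ / (1 + (k−1)ρ) = 8·0.77 / (1 + 7·0.77) = 6.160 / 6.390 = 0.964.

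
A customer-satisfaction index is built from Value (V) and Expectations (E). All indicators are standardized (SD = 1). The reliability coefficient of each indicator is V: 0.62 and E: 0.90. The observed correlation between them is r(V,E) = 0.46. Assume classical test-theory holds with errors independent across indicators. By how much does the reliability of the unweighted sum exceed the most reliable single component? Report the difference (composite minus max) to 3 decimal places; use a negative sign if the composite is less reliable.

-0.064

Var(sum) = 2 + 0.92 = 2.92; true-score variance = 1.52 + 0.92 = 2.44; composite reliability = 0.8356.
Max component reliability = 0.9000.
Difference = 0.8356 − 0.9000 = -0.064.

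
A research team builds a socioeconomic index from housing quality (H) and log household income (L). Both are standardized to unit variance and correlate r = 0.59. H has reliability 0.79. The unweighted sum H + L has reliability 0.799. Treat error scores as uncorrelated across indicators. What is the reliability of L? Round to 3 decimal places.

Var(H+L) = 2 + 2·0.59 = 3.180.
True-score variance = ρ_H + ρ_L + 2·0.59, so 0.799 = (0.79 + ρ_L + 1.18) / 3.180.
ρ_L = 0.799·3.180 − 0.79 − 1.18 = 0.571.

0.571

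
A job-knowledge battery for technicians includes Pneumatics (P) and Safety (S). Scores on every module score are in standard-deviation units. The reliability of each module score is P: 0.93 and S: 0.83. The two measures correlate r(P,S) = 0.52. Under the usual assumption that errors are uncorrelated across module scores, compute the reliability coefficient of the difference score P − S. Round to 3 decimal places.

0.750

Var(P−S) = 1 + 1 − 2·0.52 = 2 − 1.04 = 0.96.
With uncorrelated errors the cross-covariances are all true-score covariance, so they carry over unchanged; only the diagonal terms shrink to ρᵢσᵢ².
True-score variance = [0.93 + 0.83] − 1.04 = 1.76 − 1.04 = 0.72.
Reliability = 0.72 / 0.96 = 0.750.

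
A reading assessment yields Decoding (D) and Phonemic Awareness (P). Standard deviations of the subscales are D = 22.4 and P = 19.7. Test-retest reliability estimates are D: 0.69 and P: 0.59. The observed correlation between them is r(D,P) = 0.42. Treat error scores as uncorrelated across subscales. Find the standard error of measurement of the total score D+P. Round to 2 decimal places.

Var(total) = 889.85 + 370.675 = 1260.53.
True-score variance = 575.187 + 370.675 = 945.863, so reliability = 0.7504.
Error variance = 1260.53 − 945.863 = 314.662; SEM = √314.662 = 17.74.

17.74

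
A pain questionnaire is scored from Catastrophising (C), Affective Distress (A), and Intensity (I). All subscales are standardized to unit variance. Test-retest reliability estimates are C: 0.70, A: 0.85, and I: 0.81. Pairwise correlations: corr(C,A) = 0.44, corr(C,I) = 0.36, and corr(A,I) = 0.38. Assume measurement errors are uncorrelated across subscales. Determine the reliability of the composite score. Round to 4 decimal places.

Var(C+A+I) = 3 + 2·[0.44 + 0.36 + 0.38] = 3 + 2.36 = 5.36.
Under uncorrelated errors the observed covariances equal the true-score covariances, so only the own-variance terms attenuate.
True-score variance = [0.70 + 0.85 + 0.81] + 2.36 = 2.36 + 2.36 = 4.72.
Reliability = 4.72 / 5.36 = 0.8806.

0.8806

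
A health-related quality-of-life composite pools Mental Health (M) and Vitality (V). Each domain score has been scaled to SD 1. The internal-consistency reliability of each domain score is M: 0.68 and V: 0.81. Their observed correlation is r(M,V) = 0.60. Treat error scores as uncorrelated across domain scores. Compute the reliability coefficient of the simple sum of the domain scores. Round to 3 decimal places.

0.841

Var(M+V) = 2 + 2·[0.60] = 2 + 1.2 = 3.2.
Under uncorrelated errors the observed covariances equal the true-score covariances, so only the own-variance terms attenuate.
True-score variance = [0.68 + 0.81] + 1.2 = 1.49 + 1.2 = 2.69.
Reliability = 2.69 / 3.2 = 0.841.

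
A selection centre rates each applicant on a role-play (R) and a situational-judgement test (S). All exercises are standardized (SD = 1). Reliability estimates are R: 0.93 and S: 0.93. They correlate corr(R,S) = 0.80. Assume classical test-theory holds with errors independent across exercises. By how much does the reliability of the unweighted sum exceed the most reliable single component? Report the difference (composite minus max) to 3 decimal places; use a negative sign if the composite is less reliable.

Var(sum) = 2 + 1.6 = 3.6; true-score variance = 1.86 + 1.6 = 3.46; composite reliability = 0.9611.
Max component reliability = 0.9300.
Difference = 0.9611 − 0.9300 = 0.031.

0.031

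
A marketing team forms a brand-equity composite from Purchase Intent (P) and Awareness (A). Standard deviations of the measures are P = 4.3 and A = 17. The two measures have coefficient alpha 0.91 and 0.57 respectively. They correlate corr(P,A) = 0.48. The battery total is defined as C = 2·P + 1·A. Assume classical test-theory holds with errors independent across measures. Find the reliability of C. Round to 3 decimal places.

0.740

Var(C) = 2²·4.3² + 17² + 2·[2·4.3·17·0.48] = 362.96 + 140.352 = 503.312.
With uncorrelated errors the cross-covariances are all true-score covariance, so they carry over unchanged; only the diagonal terms shrink to ρᵢσᵢ².
True-score variance = [2²·4.3²·0.91 + 17²·0.57] + 140.352 = 232.034 + 140.352 = 372.386.
Reliability = 372.386 / 503.312 = 0.740.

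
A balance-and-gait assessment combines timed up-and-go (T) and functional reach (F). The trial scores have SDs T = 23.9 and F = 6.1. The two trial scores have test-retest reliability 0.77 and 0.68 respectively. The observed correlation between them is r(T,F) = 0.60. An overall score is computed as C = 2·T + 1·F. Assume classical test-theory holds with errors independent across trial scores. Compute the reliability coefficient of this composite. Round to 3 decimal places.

Var(C) = 2²·23.9² + 6.1² + 2·[2·23.9·6.1·0.60] = 2322.05 + 349.896 = 2671.95.
Under uncorrelated errors the observed covariances equal the true-score covariances, so only the own-variance terms attenuate.
True-score variance = [2²·23.9²·0.77 + 6.1²·0.68] + 349.896 = 1784.63 + 349.896 = 2134.53.
Reliability = 2134.53 / 2671.95 = 0.799.

0.799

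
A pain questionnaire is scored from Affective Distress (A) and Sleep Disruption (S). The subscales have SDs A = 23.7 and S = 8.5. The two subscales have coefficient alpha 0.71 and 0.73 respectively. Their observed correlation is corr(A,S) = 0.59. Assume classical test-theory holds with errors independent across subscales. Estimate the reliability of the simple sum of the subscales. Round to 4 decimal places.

0.7907

Var(A+S) = 23.7² + 8.5² + 2·[23.7·8.5·0.59] = 633.94 + 237.711 = 871.651.
With uncorrelated errors the cross-covariances are all true-score covariance, so they carry over unchanged; only the diagonal terms shrink to ρᵢσᵢ².
True-score variance = [23.7²·0.71 + 8.5²·0.73] + 237.711 = 451.542 + 237.711 = 689.253.
Reliability = 689.253 / 871.651 = 0.7907.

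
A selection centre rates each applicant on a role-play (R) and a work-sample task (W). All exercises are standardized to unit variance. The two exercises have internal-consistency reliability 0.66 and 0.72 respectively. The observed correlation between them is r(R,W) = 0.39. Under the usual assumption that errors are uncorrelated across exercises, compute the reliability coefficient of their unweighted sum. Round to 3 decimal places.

0.777

Var(R+W) = 2 + 2·[0.39] = 2 + 0.78 = 2.78.
Because errors are independent across components, Cov(Tᵢ,Tⱼ) = Cov(Xᵢ,Xⱼ); the off-diagonal part of the true-score variance is the same as above.
True-score variance = [0.66 + 0.72] + 0.78 = 1.38 + 0.78 = 2.16.
Reliability = 2.16 / 2.78 = 0.777.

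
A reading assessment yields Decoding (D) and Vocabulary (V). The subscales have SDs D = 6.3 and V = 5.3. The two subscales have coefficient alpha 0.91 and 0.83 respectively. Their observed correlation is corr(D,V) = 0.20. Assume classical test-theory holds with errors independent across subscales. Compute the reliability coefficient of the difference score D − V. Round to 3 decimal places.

Var(D−V) = 6.3² + 5.3² − 2·6.3·5.3·0.20 = 67.78 − 13.356 = 54.424.
With uncorrelated errors the cross-covariances are all true-score covariance, so they carry over unchanged; only the diagonal terms shrink to ρᵢσᵢ².
True-score variance = [6.3²·0.91 + 5.3²·0.83] − 13.356 = 59.4326 − 13.356 = 46.0766.
Reliability = 46.0766 / 54.424 = 0.847.

0.847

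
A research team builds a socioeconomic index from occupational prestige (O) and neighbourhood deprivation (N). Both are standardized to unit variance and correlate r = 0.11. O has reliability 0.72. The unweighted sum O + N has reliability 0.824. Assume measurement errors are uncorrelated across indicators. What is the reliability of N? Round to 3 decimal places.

0.889

Var(O+N) = 2 + 2·0.11 = 2.220.
True-score variance = ρ_O + ρ_N + 2·0.11, so 0.824 = (0.72 + ρ_N + 0.22) / 2.220.
ρ_N = 0.824·2.220 − 0.72 − 0.22 = 0.889.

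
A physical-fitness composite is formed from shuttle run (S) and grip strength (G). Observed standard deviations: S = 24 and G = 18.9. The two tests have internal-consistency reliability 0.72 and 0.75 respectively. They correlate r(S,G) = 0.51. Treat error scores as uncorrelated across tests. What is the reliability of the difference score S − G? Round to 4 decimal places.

Var(S−G) = 24² + 18.9² − 2·24·18.9·0.51 = 933.21 − 462.672 = 470.538.
Under uncorrelated errors the observed covariances equal the true-score covariances, so only the own-variance terms attenuate.
True-score variance = [24²·0.72 + 18.9²·0.75] − 462.672 = 682.627 − 462.672 = 219.955.
Reliability = 219.955 / 470.538 = 0.4675.

0.4675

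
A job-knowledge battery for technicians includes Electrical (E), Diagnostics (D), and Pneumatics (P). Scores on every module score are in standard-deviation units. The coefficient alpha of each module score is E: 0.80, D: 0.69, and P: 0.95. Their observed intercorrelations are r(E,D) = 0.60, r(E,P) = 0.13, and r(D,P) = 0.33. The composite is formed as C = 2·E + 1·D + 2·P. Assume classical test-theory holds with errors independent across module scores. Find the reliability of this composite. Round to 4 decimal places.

0.9048

Var(C) = 2² + 1 + 2² + 2·[2·0.60 + 4·0.13 + 2·0.33] = 9 + 4.76 = 13.76.
Because errors are independent across components, Cov(Tᵢ,Tⱼ) = Cov(Xᵢ,Xⱼ); the off-diagonal part of the true-score variance is the same as above.
True-score variance = [2²·0.80 + 0.69 + 2²·0.95] + 4.76 = 7.69 + 4.76 = 12.45.
Reliability = 12.45 / 13.76 = 0.9048.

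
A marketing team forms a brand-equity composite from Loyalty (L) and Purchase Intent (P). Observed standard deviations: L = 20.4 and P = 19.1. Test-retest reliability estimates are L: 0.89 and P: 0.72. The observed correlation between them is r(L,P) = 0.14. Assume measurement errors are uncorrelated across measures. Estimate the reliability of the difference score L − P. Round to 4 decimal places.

Var(L−P) = 20.4² + 19.1² − 2·20.4·19.1·0.14 = 780.97 − 109.099 = 671.871.
Because errors are independent across components, Cov(Tᵢ,Tⱼ) = Cov(Xᵢ,Xⱼ); the off-diagonal part of the true-score variance is the same as above.
True-score variance = [20.4²·0.89 + 19.1²·0.72] − 109.099 = 633.046 − 109.099 = 523.946.
Reliability = 523.946 / 671.871 = 0.7798.

0.7798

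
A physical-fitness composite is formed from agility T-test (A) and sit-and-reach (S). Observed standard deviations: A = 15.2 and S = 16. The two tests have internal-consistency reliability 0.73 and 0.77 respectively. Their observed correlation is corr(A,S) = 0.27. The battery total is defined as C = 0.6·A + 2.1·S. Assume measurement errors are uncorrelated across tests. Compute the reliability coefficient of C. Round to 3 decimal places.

0.795

Var(C) = 0.6²·15.2² + 2.1²·16² + 2·[1.26·15.2·16·0.27] = 1212.13 + 165.473 = 1377.61.
Under uncorrelated errors the observed covariances equal the true-score covariances, so only the own-variance terms attenuate.
True-score variance = [0.6²·15.2²·0.73 + 2.1²·16²·0.77] + 165.473 = 930.017 + 165.473 = 1095.49.
Reliability = 1095.49 / 1377.61 = 0.795.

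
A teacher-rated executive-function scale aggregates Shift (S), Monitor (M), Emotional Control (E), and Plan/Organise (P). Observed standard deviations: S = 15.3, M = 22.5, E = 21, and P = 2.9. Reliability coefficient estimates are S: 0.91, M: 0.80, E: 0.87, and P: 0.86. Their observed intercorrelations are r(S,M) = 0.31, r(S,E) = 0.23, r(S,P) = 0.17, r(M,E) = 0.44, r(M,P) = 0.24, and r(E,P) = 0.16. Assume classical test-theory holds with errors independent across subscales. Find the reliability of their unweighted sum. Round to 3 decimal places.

Var(S+M+E+P) = 15.3² + 22.5² + 21² + 2.9² + 2·[15.3·22.5·0.31 + 15.3·21·0.23 + 15.3·2.9·0.17 + 22.5·21·0.44 + 22.5·2.9·0.24 + 21·2.9·0.16] = 1189.75 + 842.927 = 2032.68.
Under uncorrelated errors the observed covariances equal the true-score covariances, so only the own-variance terms attenuate.
True-score variance = [15.3²·0.91 + 22.5²·0.80 + 21²·0.87 + 2.9²·0.86] + 842.927 = 1008.92 + 842.927 = 1851.85.
Reliability = 1851.85 / 2032.68 = 0.911.

0.911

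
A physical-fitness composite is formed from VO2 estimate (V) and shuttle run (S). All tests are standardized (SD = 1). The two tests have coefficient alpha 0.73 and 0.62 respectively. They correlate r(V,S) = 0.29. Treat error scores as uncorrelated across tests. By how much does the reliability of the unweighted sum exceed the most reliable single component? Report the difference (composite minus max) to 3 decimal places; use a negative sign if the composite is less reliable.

Var(sum) = 2 + 0.58 = 2.58; true-score variance = 1.35 + 0.58 = 1.93; composite reliability = 0.7481.
Max component reliability = 0.7300.
Difference = 0.7481 − 0.7300 = 0.018.

0.018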